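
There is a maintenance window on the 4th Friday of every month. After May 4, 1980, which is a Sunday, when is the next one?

May 23, 1980

May 1980 starts on a Thursday; its first Friday is the 2nd, so the 4th Friday is the 23rd — May 23, 1980.
May 23, 1980 is after May 4, 1980, so that is the next one.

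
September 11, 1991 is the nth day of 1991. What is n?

254

Days in months before September: 31 + 28 + 31 + 30 + 31 + 30 + 31 + 31 = 243.
Plus 11 days into September → day 254.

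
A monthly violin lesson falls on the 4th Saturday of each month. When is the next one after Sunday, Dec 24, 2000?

Jan 27, 2001

Dec 2000 starts on a Friday; its first Saturday is the 2nd, so the 4th Saturday is the 23rd — Dec 23, 2000.
That is not after Dec 24, 2000, so look at Jan 2001.
Jan 2001 starts on a Monday; its first Saturday is the 6th, so the 4th Saturday is the 27th — Jan 27, 2001.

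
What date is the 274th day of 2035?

2035-10-01

January has 31 days (274 − 31 = 243 remain).
February has 28 days (243 − 28 = 215 remain).
March has 31 days (215 − 31 = 184 remain).
April has 30 days (184 − 30 = 154 remain).
May has 31 days (154 − 31 = 123 remain).
June has 30 days (123 − 30 = 93 remain).
July has 31 days (93 − 31 = 62 remain).
August has 31 days (62 − 31 = 31 remain).
September has 30 days (31 − 30 = 1 remain).
1 into October → October 1.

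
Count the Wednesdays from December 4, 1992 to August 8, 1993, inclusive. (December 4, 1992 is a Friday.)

December 4, 1992 is a Friday; the first Wednesday on or after it is December 9, 1992 (5 days later).
From December 9, 1992 to August 8, 1993: 22 + 31 + 28 + 31 + 30 + 31 + 30 + 31 + 8 = 242 days (rest of December, January, February, March, April, May, June, July, August).
242 ÷ 7 = 34 full weeks with remainder 4, so 34 more Wednesdays after the first → 35.

35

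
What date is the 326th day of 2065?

Jan has 31 days (326 − 31 = 295 remain).
Feb has 28 days (295 − 28 = 267 remain).
Mar has 31 days (267 − 31 = 236 remain).
Apr has 30 days (236 − 30 = 206 remain).
May has 31 days (206 − 31 = 175 remain).
Jun has 30 days (175 − 30 = 145 remain).
Jul has 31 days (145 − 31 = 114 remain).
Aug has 31 days (114 − 31 = 83 remain).
Sep has 30 days (83 − 30 = 53 remain).
Oct has 31 days (53 − 31 = 22 remain).
22 into Nov → Nov 22.

Nov 22, 2065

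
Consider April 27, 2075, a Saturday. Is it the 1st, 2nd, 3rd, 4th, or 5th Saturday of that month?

4th

Day 27 falls in week ⌈27/7⌉ of the month.
Days 1–7 hold the 1st Saturday, 8–14 the 2nd, 15–21 the 3rd, 22–28 the 4th, 29–31 the 5th.
27 is in the range for the 4th.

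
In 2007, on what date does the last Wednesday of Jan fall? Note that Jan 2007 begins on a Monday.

Jan 31, 2007

Jan 2007 begins on a Monday, so the first Wednesday is Jan 3 (2 days later).
Jan 2007 has 31 days. Adding weeks: 3, 10, 17, 24, 31 — the last one ≤ 31 is the 31st.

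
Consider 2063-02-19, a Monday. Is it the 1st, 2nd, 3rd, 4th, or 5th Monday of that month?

3rd

Day 19 falls in week ⌈19/7⌉ of the month.
Days 1–7 hold the 1st Monday, 8–14 the 2nd, 15–21 the 3rd, 22–28 the 4th, 29–31 the 5th.
19 is in the range for the 3rd.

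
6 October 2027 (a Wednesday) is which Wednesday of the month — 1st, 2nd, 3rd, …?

1st

Day 6 falls in week ⌈6/7⌉ of the month.
Days 1–7 hold the 1st Wednesday, 8–14 the 2nd, 15–21 the 3rd, 22–28 the 4th, 29–31 the 5th.
6 is in the range for the 1st.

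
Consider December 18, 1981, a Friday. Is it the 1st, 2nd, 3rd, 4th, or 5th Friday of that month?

Day 18 falls in week ⌈18/7⌉ of the month.
Days 1–7 hold the 1st Friday, 8–14 the 2nd, 15–21 the 3rd, 22–28 the 4th, 29–31 the 5th.
18 is in the range for the 3rd.

3rd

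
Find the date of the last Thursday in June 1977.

June 1977 begins on a Wednesday, so the first Thursday is June 2 (1 day later).
June 1977 has 30 days. Adding weeks: 2, 9, 16, 23, 30 — the last one ≤ 30 is the 30th.

June 30, 1977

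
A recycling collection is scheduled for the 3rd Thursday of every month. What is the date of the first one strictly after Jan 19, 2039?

Jan 20, 2039

Jan 2039 starts on a Saturday; its first Thursday is the 6th, so the 3rd Thursday is the 20th — Jan 20, 2039.
Jan 20, 2039 is after Jan 19, 2039, so that is the next one.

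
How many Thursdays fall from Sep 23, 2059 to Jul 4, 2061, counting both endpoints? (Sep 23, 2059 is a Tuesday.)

93

Sep 23, 2059 is a Tuesday; the first Thursday on or after it is Sep 25, 2059 (2 days later).
From Sep 25, 2059 to Jul 4, 2061: 97 + 366 + 185 = 648 days (rest of 2059, 2060, to Jul 4, 2061 in 2061).
648 ÷ 7 = 92 full weeks with remainder 4, so 92 more Thursdays after the first → 93.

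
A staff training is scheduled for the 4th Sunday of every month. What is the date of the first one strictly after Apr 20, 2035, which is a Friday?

Apr 22, 2035

Apr 2035 starts on a Sunday; its first Sunday is the 1st, so the 4th Sunday is the 22nd — Apr 22, 2035.
Apr 22, 2035 is after Apr 20, 2035, so that is the next one.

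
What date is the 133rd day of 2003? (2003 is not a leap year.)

2003-05-13

January has 31 days (133 − 31 = 102 remain).
February has 28 days (102 − 28 = 74 remain).
March has 31 days (74 − 31 = 43 remain).
April has 30 days (43 − 30 = 13 remain).
13 into May → May 13.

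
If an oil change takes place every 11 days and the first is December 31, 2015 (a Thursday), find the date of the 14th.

The 14th occurrence is 13 intervals after the first: 13 × 11 = 143 days after December 31, 2015.
December has 31 days — 0 days to the end of December leaves 143.
January has 31 days (112 left).
February has 29 days (83 left).
March has 31 days (52 left).
April has 30 days (22 left).
22 days into May → May 22, 2016.

May 22, 2016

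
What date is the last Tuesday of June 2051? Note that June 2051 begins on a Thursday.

June 27, 2051

June 2051 begins on a Thursday, so the first Tuesday is June 6 (5 days later).
June 2051 has 30 days. Adding weeks: 6, 13, 20, 27 — the last one ≤ 30 is the 27th.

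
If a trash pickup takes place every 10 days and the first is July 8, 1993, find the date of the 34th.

The 34th occurrence is 33 intervals after the first: 33 × 10 = 330 days after July 8, 1993.
July has 31 days — 23 days to the end of July leaves 307.
August has 31 days (276 left).
September has 30 days (246 left).
October has 31 days (215 left).
November has 30 days (185 left).
December has 31 days (154 left).
January has 31 days (123 left).
February has 28 days (95 left).
March has 31 days (64 left).
April has 30 days (34 left).
May has 31 days (3 left).
3 days into June → June 3, 1994.

June 3, 1994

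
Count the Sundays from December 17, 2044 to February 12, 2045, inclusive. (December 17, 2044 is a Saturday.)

9

December 17, 2044 is a Saturday; the first Sunday on or after it is December 18, 2044 (1 day later).
From December 18, 2044 to February 12, 2045: 13 + 31 + 12 = 56 days (rest of December, January, February).
56 ÷ 7 = 8 full weeks with remainder 0, so 8 more Sundays after the first → 9.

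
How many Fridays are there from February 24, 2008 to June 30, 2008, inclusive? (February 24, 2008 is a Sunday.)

18

February 24, 2008 is a Sunday; the first Friday on or after it is February 29, 2008 (5 days later).
From February 29, 2008 to June 30, 2008: 0 + 31 + 30 + 31 + 30 = 122 days (rest of February, March, April, May, June).
122 ÷ 7 = 17 full weeks with remainder 3, so 17 more Fridays after the first → 18.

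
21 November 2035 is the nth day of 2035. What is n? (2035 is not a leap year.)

325

Days in months before November: 31 + 28 + 31 + 30 + 31 + 30 + 31 + 31 + 30 + 31 = 304.
Plus 21 days into November → day 325.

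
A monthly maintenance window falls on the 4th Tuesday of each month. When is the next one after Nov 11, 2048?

Nov 24, 2048

Nov 2048 starts on a Sunday; its first Tuesday is the 3rd, so the 4th Tuesday is the 24th — Nov 24, 2048.
Nov 24, 2048 is after Nov 11, 2048, so that is the next one.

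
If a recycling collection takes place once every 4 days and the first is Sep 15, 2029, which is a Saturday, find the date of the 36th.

The 36th occurrence is 35 intervals after the first: 35 × 4 = 140 days after Sep 15, 2029.
Sep has 30 days — 15 days to the end of Sep leaves 125.
Oct has 31 days (94 left).
Nov has 30 days (64 left).
Dec has 31 days (33 left).
Jan has 31 days (2 left).
2 days into Feb → Feb 2, 2030.

Feb 2, 2030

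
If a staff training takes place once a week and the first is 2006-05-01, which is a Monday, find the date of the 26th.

2006-10-23

The 26th occurrence is 25 intervals after the first: 25 × 7 = 175 days after 2006-05-01.
May has 31 days — 30 days to the end of May leaves 145.
June has 30 days (115 left).
July has 31 days (84 left).
August has 31 days (53 left).
September has 30 days (23 left).
23 days into October → 2006-10-23.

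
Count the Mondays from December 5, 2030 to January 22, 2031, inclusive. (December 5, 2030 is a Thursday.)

December 5, 2030 is a Thursday; the first Monday on or after it is December 9, 2030 (4 days later).
From December 9, 2030 to January 22, 2031: 22 + 22 = 44 days (rest of December, January).
44 ÷ 7 = 6 full weeks with remainder 2, so 6 more Mondays after the first → 7.

7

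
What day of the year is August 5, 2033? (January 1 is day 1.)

Days in months before August: 31 + 28 + 31 + 30 + 31 + 30 + 31 = 212.
Plus 5 days into August → day 217.

217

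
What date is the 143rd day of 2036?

January has 31 days (143 − 31 = 112 remain).
February has 29 days (112 − 29 = 83 remain).
March has 31 days (83 − 31 = 52 remain).
April has 30 days (52 − 30 = 22 remain).
22 into May → May 22.

2036-05-22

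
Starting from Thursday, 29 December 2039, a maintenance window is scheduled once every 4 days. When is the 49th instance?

The 49th occurrence is 48 intervals after the first: 48 × 4 = 192 days after 29 December 2039.
December has 31 days — 2 days to the end of December leaves 190.
January has 31 days (159 left).
February has 29 days (130 left).
March has 31 days (99 left).
April has 30 days (69 left).
May has 31 days (38 left).
June has 30 days (8 left).
8 days into July → 8 July 2040.

8 July 2040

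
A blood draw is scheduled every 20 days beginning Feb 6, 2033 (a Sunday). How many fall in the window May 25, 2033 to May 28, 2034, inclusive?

18

Occurrences land 20·i days after Feb 6, 2033 for i = 0, 1, 2, …
May 25, 2033 is 108 days after the start; 108 ÷ 20 = 5 remainder 8; since the remainder is 8, round up to i = 6. First occurrence in the window: #7 on Jun 6, 2033 (6×20 = 120 days in).
May 28, 2034 is 476 days after the start; 476 ÷ 20 = 23 remainder 16. Last occurrence in the window: #24 on May 12, 2034.
Occurrences #7 through #24: 18 in total.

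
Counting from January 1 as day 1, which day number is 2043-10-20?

Days in months before October: 31 + 28 + 31 + 30 + 31 + 30 + 31 + 31 + 30 = 273.
Plus 20 days into October → day 293.

293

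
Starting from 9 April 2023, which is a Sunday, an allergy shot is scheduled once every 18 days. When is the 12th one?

The 12th occurrence is 11 intervals after the first: 11 × 18 = 198 days after 9 April 2023.
April has 30 days — 21 days to the end of April leaves 177.
May has 31 days (146 left).
June has 30 days (116 left).
July has 31 days (85 left).
August has 31 days (54 left).
September has 30 days (24 left).
24 days into October → 24 October 2023.

24 October 2023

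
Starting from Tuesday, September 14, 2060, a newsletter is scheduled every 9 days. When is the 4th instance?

The 4th occurrence is 3 intervals after the first: 3 × 9 = 27 days after September 14, 2060.
September has 30 days — 16 days to the end of September leaves 11.
11 days into October → October 11, 2060.

October 11, 2060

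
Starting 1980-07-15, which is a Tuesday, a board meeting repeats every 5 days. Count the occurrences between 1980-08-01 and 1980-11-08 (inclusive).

Occurrences land 5·i days after 1980-07-15 for i = 0, 1, 2, …
1980-08-01 is 17 days after the start; 17 ÷ 5 = 3 remainder 2; since the remainder is 2, round up to i = 4. First occurrence in the window: #5 on 1980-08-04 (4×5 = 20 days in).
1980-11-08 is 116 days after the start; 116 ÷ 5 = 23 remainder 1. Last occurrence in the window: #24 on 1980-11-07.
Occurrences #5 through #24: 20 in total.

20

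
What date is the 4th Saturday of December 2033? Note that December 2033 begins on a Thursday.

24 December 2033

December 2033 begins on a Thursday, so the first Saturday is December 3 (2 days later).
The 4th Saturday is 3 weeks later: 3 + 21 = 24.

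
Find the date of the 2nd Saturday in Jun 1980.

Jun 14, 1980

Jun 1980 begins on a Sunday, so the first Saturday is Jun 7 (6 days later).
The 2nd Saturday is 1 weeks later: 7 + 7 = 14.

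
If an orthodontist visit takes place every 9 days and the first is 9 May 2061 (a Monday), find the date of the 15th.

The 15th occurrence is 14 intervals after the first: 14 × 9 = 126 days after 9 May 2061.
May has 31 days — 22 days to the end of May leaves 104.
June has 30 days (74 left).
July has 31 days (43 left).
August has 31 days (12 left).
12 days into September → 12 September 2061.

12 September 2061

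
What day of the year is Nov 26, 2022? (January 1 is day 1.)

330

Days in months before Nov: 31 + 28 + 31 + 30 + 31 + 30 + 31 + 31 + 30 + 31 = 304.
Plus 26 days into Nov → day 330.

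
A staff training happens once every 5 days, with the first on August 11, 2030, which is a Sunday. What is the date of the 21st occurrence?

The 21st occurrence is 20 intervals after the first: 20 × 5 = 100 days after August 11, 2030.
August has 31 days — 20 days to the end of August leaves 80.
September has 30 days (50 left).
October has 31 days (19 left).
19 days into November → November 19, 2030.

November 19, 2030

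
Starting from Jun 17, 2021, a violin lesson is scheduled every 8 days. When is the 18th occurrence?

The 18th occurrence is 17 intervals after the first: 17 × 8 = 136 days after Jun 17, 2021.
Jun has 30 days — 13 days to the end of Jun leaves 123.
Jul has 31 days (92 left).
Aug has 31 days (61 left).
Sep has 30 days (31 left).
31 days into Oct → Oct 31, 2021.

Oct 31, 2021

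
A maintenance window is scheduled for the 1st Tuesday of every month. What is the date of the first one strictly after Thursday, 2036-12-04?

2037-01-06

December 2036 starts on a Monday, so its 1st Tuesday is 2036-12-02 (1 day in).
That is not after 2036-12-04, so look at January 2037.
January 2037 starts on a Thursday, so its 1st Tuesday is 2037-01-06 (5 days in).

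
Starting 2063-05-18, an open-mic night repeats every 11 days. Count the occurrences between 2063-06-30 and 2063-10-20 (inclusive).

Occurrences land 11·i days after 2063-05-18 for i = 0, 1, 2, …
2063-06-30 is 43 days after the start; 43 ÷ 11 = 3 remainder 10; since the remainder is 10, round up to i = 4. First occurrence in the window: #5 on 2063-07-01 (4×11 = 44 days in).
2063-10-20 is 155 days after the start; 155 ÷ 11 = 14 remainder 1. Last occurrence in the window: #15 on 2063-10-19.
Occurrences #5 through #15: 11 in total.

11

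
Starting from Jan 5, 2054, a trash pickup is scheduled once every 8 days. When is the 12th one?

The 12th occurrence is 11 intervals after the first: 11 × 8 = 88 days after Jan 5, 2054.
Jan has 31 days — 26 days to the end of Jan leaves 62.
Feb has 28 days (34 left).
Mar has 31 days (3 left).
3 days into Apr → Apr 3, 2054.

Apr 3, 2054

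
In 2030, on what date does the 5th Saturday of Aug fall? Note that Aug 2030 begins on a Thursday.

Aug 2030 begins on a Thursday, so the first Saturday is Aug 3 (2 days later).
The 5th Saturday is 4 weeks later: 3 + 28 = 31.

Aug 31, 2030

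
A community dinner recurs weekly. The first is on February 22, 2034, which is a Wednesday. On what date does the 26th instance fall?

The 26th occurrence is 25 intervals after the first: 25 × 7 = 175 days after February 22, 2034.
February has 28 days — 6 days to the end of February leaves 169.
March has 31 days (138 left).
April has 30 days (108 left).
May has 31 days (77 left).
June has 30 days (47 left).
July has 31 days (16 left).
16 days into August → August 16, 2034.

August 16, 2034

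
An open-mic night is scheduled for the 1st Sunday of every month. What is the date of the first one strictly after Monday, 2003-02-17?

2003-03-02

February 2003 starts on a Saturday, so its 1st Sunday is 2003-02-02 (1 day in).
That is not after 2003-02-17, so look at March 2003.
March 2003 starts on a Saturday, so its 1st Sunday is 2003-03-02 (1 day in).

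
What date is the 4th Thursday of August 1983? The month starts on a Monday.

August 1983 begins on a Monday, so the first Thursday is August 4 (3 days later).
The 4th Thursday is 3 weeks later: 4 + 21 = 25.

25 August 1983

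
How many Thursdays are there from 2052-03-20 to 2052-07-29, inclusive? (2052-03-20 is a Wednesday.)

19

2052-03-20 is a Wednesday; the first Thursday on or after it is 2052-03-21 (1 day later).
From 2052-03-21 to 2052-07-29: 10 + 30 + 31 + 30 + 29 = 130 days (rest of March, April, May, June, July).
130 ÷ 7 = 18 full weeks with remainder 4, so 18 more Thursdays after the first → 19.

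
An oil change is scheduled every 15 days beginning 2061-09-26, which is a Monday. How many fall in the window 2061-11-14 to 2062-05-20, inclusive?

Occurrences land 15·i days after 2061-09-26 for i = 0, 1, 2, …
2061-11-14 is 49 days after the start; 49 ÷ 15 = 3 remainder 4; since the remainder is 4, round up to i = 4. First occurrence in the window: #5 on 2061-11-25 (4×15 = 60 days in).
2062-05-20 is 236 days after the start; 236 ÷ 15 = 15 remainder 11. Last occurrence in the window: #16 on 2062-05-09.
Occurrences #5 through #16: 12 in total.

12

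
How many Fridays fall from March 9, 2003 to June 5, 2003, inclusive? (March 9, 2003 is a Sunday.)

March 9, 2003 is a Sunday; the first Friday on or after it is March 14, 2003 (5 days later).
From March 14, 2003 to June 5, 2003: 17 + 30 + 31 + 5 = 83 days (rest of March, April, May, June).
83 ÷ 7 = 11 full weeks with remainder 6, so 11 more Fridays after the first → 12.

12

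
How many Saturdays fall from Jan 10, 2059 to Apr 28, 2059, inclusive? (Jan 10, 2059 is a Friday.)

16

Jan 10, 2059 is a Friday; the first Saturday on or after it is Jan 11, 2059 (1 day later).
From Jan 11, 2059 to Apr 28, 2059: 20 + 28 + 31 + 28 = 107 days (rest of Jan, Feb, Mar, Apr).
107 ÷ 7 = 15 full weeks with remainder 2, so 15 more Saturdays after the first → 16.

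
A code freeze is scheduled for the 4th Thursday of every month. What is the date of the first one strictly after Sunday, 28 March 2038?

22 April 2038

March 2038 starts on a Monday; its first Thursday is the 4th, so the 4th Thursday is the 25th — 25 March 2038.
That is not after 28 March 2038, so look at April 2038.
April 2038 starts on a Thursday; its first Thursday is the 1st, so the 4th Thursday is the 22nd — 22 April 2038.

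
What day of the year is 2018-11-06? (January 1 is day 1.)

Days in months before November: 31 + 28 + 31 + 30 + 31 + 30 + 31 + 31 + 30 + 31 = 304.
Plus 6 days into November → day 310.

310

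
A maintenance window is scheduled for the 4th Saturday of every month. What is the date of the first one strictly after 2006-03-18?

March 2006 starts on a Wednesday; its first Saturday is the 4th, so the 4th Saturday is the 25th — 2006-03-25.
2006-03-25 is after 2006-03-18, so that is the next one.

2006-03-25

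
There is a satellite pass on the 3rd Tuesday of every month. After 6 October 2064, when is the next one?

October 2064 starts on a Wednesday; its first Tuesday is the 7th, so the 3rd Tuesday is the 21st — 21 October 2064.
21 October 2064 is after 6 October 2064, so that is the next one.

21 October 2064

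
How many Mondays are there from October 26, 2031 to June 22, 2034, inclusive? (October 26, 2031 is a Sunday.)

139

October 26, 2031 is a Sunday; the first Monday on or after it is October 27, 2031 (1 day later).
From October 27, 2031 to June 22, 2034: 65 + 366 + 365 + 173 = 969 days (rest of 2031, 2032, 2033, to June 22, 2034 in 2034).
969 ÷ 7 = 138 full weeks with remainder 3, so 138 more Mondays after the first → 139.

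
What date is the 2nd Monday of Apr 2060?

The first Monday of Apr 2060 is Apr 5.
The 2nd Monday is 1 weeks later: 5 + 7 = 12.

Apr 12, 2060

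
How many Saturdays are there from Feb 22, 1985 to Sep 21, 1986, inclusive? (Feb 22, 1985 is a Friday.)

Feb 22, 1985 is a Friday; the first Saturday on or after it is Feb 23, 1985 (1 day later).
From Feb 23, 1985 to Sep 21, 1986: 311 + 264 = 575 days (rest of 1985, to Sep 21, 1986 in 1986).
575 ÷ 7 = 82 full weeks with remainder 1, so 82 more Saturdays after the first → 83.

83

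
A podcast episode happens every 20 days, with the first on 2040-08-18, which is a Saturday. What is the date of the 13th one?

The 13th occurrence is 12 intervals after the first: 12 × 20 = 240 days after 2040-08-18.
August has 31 days — 13 days to the end of August leaves 227.
September has 30 days (197 left).
October has 31 days (166 left).
November has 30 days (136 left).
December has 31 days (105 left).
January has 31 days (74 left).
February has 28 days (46 left).
March has 31 days (15 left).
15 days into April → 2041-04-15.

2041-04-15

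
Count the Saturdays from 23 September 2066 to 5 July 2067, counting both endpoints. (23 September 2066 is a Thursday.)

41

23 September 2066 is a Thursday; the first Saturday on or after it is 25 September 2066 (2 days later).
From 25 September 2066 to 5 July 2067: 5 + 31 + 30 + 31 + 31 + 28 + 31 + 30 + 31 + 30 + 5 = 283 days (rest of September, October, November, December, January, February, March, April, May, June, July).
283 ÷ 7 = 40 full weeks with remainder 3, so 40 more Saturdays after the first → 41.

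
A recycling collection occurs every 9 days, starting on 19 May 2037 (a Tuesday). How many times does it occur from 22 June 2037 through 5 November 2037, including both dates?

Occurrences land 9·i days after 19 May 2037 for i = 0, 1, 2, …
22 June 2037 is 34 days after the start; 34 ÷ 9 = 3 remainder 7; since the remainder is 7, round up to i = 4. First occurrence in the window: #5 on 24 June 2037 (4×9 = 36 days in).
5 November 2037 is 170 days after the start; 170 ÷ 9 = 18 remainder 8. Last occurrence in the window: #19 on 28 October 2037.
Occurrences #5 through #19: 15 in total.

15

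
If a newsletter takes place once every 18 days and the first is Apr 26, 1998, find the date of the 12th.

Nov 10, 1998

The 12th occurrence is 11 intervals after the first: 11 × 18 = 198 days after Apr 26, 1998.
Apr has 30 days — 4 days to the end of Apr leaves 194.
May has 31 days (163 left).
Jun has 30 days (133 left).
Jul has 31 days (102 left).
Aug has 31 days (71 left).
Sep has 30 days (41 left).
Oct has 31 days (10 left).
10 days into Nov → Nov 10, 1998.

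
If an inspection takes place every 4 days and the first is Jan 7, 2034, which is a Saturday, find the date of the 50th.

Jul 22, 2034

The 50th occurrence is 49 intervals after the first: 49 × 4 = 196 days after Jan 7, 2034.
Jan has 31 days — 24 days to the end of Jan leaves 172.
Feb has 28 days (144 left).
Mar has 31 days (113 left).
Apr has 30 days (83 left).
May has 31 days (52 left).
Jun has 30 days (22 left).
22 days into Jul → Jul 22, 2034.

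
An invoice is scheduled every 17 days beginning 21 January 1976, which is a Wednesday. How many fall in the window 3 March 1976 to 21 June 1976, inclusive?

Occurrences land 17·i days after 21 January 1976 for i = 0, 1, 2, …
3 March 1976 is 42 days after the start; 42 ÷ 17 = 2 remainder 8; since the remainder is 8, round up to i = 3. First occurrence in the window: #4 on 12 March 1976 (3×17 = 51 days in).
21 June 1976 is 152 days after the start; 152 ÷ 17 = 8 remainder 16. Last occurrence in the window: #9 on 5 June 1976.
Occurrences #4 through #9: 6 in total.

6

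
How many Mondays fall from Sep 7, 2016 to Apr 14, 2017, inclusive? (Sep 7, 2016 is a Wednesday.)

31

Sep 7, 2016 is a Wednesday; the first Monday on or after it is Sep 12, 2016 (5 days later).
From Sep 12, 2016 to Apr 14, 2017: 18 + 31 + 30 + 31 + 31 + 28 + 31 + 14 = 214 days (rest of Sep, Oct, Nov, Dec, Jan, Feb, Mar, Apr).
214 ÷ 7 = 30 full weeks with remainder 4, so 30 more Mondays after the first → 31.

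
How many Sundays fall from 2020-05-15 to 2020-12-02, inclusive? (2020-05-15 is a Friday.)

29

2020-05-15 is a Friday; the first Sunday on or after it is 2020-05-17 (2 days later).
From 2020-05-17 to 2020-12-02: 14 + 30 + 31 + 31 + 30 + 31 + 30 + 2 = 199 days (rest of May, June, July, August, September, October, November, December).
199 ÷ 7 = 28 full weeks with remainder 3, so 28 more Sundays after the first → 29.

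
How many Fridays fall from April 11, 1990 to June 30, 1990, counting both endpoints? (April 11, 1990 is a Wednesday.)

12

April 11, 1990 is a Wednesday; the first Friday on or after it is April 13, 1990 (2 days later).
From April 13, 1990 to June 30, 1990: 17 + 31 + 30 = 78 days (rest of April, May, June).
78 ÷ 7 = 11 full weeks with remainder 1, so 11 more Fridays after the first → 12.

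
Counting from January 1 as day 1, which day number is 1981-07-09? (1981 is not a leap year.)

Days in months before July: 31 + 28 + 31 + 30 + 31 + 30 = 181.
Plus 9 days into July → day 190.

190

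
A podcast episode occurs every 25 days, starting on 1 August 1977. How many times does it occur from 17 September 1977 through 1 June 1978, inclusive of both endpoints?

Occurrences land 25·i days after 1 August 1977 for i = 0, 1, 2, …
17 September 1977 is 47 days after the start; 47 ÷ 25 = 1 remainder 22; since the remainder is 22, round up to i = 2. First occurrence in the window: #3 on 20 September 1977 (2×25 = 50 days in).
1 June 1978 is 304 days after the start; 304 ÷ 25 = 12 remainder 4. Last occurrence in the window: #13 on 28 May 1978.
Occurrences #3 through #13: 11 in total.

11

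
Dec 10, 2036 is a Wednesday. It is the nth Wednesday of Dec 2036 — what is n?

Day 10 falls in week ⌈10/7⌉ of the month.
Days 1–7 hold the 1st Wednesday, 8–14 the 2nd, 15–21 the 3rd, 22–28 the 4th, 29–31 the 5th.
10 is in the range for the 2nd.

2nd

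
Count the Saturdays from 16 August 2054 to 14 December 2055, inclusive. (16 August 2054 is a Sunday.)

69

16 August 2054 is a Sunday; the first Saturday on or after it is 22 August 2054 (6 days later).
From 22 August 2054 to 14 December 2055: 131 + 348 = 479 days (rest of 2054, to 14 December 2055 in 2055).
479 ÷ 7 = 68 full weeks with remainder 3, so 68 more Saturdays after the first → 69.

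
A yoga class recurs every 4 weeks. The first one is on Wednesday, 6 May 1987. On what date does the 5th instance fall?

26 August 1987

The 5th occurrence is 4 intervals after the first: 4 × 28 = 112 days after 6 May 1987.
May has 31 days — 25 days to the end of May leaves 87.
June has 30 days (57 left).
July has 31 days (26 left).
26 days into August → 26 August 1987.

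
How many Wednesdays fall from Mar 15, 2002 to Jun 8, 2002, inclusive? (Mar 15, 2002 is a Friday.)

Mar 15, 2002 is a Friday; the first Wednesday on or after it is Mar 20, 2002 (5 days later).
From Mar 20, 2002 to Jun 8, 2002: 11 + 30 + 31 + 8 = 80 days (rest of Mar, Apr, May, Jun).
80 ÷ 7 = 11 full weeks with remainder 3, so 11 more Wednesdays after the first → 12.

12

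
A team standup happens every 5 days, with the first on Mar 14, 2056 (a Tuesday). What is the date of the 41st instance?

The 41st occurrence is 40 intervals after the first: 40 × 5 = 200 days after Mar 14, 2056.
Mar has 31 days — 17 days to the end of Mar leaves 183.
Apr has 30 days (153 left).
May has 31 days (122 left).
Jun has 30 days (92 left).
Jul has 31 days (61 left).
Aug has 31 days (30 left).
30 days into Sep → Sep 30, 2056.

Sep 30, 2056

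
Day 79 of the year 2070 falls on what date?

January has 31 days (79 − 31 = 48 remain).
February has 28 days (48 − 28 = 20 remain).
20 into March → March 20.

March 20, 2070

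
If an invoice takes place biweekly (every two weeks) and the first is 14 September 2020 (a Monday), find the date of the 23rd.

The 23rd occurrence is 22 intervals after the first: 22 × 14 = 308 days after 14 September 2020.
September has 30 days — 16 days to the end of September leaves 292.
October has 31 days (261 left).
November has 30 days (231 left).
December has 31 days (200 left).
January has 31 days (169 left).
February has 28 days (141 left).
March has 31 days (110 left).
April has 30 days (80 left).
May has 31 days (49 left).
June has 30 days (19 left).
19 days into July → 19 July 2021.

19 July 2021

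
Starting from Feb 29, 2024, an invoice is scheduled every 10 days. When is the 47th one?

The 47th occurrence is 46 intervals after the first: 46 × 10 = 460 days after Feb 29, 2024.
Feb has 29 days — 0 days to the end of Feb leaves 460.
From end of Feb to end of 2024 is 306 days (154 left).
Jan has 31 days (123 left).
Feb has 28 days (95 left).
Mar has 31 days (64 left).
Apr has 30 days (34 left).
May has 31 days (3 left).
3 days into Jun → Jun 3, 2025.

Jun 3, 2025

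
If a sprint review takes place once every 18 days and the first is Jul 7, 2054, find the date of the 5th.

Sep 17, 2054

The 5th occurrence is 4 intervals after the first: 4 × 18 = 72 days after Jul 7, 2054.
Jul has 31 days — 24 days to the end of Jul leaves 48.
Aug has 31 days (17 left).
17 days into Sep → Sep 17, 2054.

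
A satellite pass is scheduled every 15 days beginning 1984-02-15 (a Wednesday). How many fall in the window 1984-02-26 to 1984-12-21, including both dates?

20

Occurrences land 15·i days after 1984-02-15 for i = 0, 1, 2, …
1984-02-26 is 11 days after the start; 11 ÷ 15 = 0 remainder 11; since the remainder is 11, round up to i = 1. First occurrence in the window: #2 on 1984-03-01 (1×15 = 15 days in).
1984-12-21 is 310 days after the start; 310 ÷ 15 = 20 remainder 10. Last occurrence in the window: #21 on 1984-12-11.
Occurrences #2 through #21: 20 in total.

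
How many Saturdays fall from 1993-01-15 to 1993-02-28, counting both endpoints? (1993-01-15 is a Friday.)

7

1993-01-15 is a Friday; the first Saturday on or after it is 1993-01-16 (1 day later).
From 1993-01-16 to 1993-02-28: 15 + 28 = 43 days (rest of January, February).
43 ÷ 7 = 6 full weeks with remainder 1, so 6 more Saturdays after the first → 7.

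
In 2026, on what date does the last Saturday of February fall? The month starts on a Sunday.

February 2026 begins on a Sunday, so the first Saturday is February 7 (6 days later).
February 2026 has 28 days. Adding weeks: 7, 14, 21, 28 — the last one ≤ 28 is the 28th.

February 28, 2026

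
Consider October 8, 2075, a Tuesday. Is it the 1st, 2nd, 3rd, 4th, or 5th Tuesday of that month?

2nd

Day 8 falls in week ⌈8/7⌉ of the month.
Days 1–7 hold the 1st Tuesday, 8–14 the 2nd, 15–21 the 3rd, 22–28 the 4th, 29–31 the 5th.
8 is in the range for the 2nd.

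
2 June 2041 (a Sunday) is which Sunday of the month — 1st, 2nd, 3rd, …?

1st

Day 2 falls in week ⌈2/7⌉ of the month.
Days 1–7 hold the 1st Sunday, 8–14 the 2nd, 15–21 the 3rd, 22–28 the 4th, 29–31 the 5th.
2 is in the range for the 1st.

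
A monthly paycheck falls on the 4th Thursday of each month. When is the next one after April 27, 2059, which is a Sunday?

May 22, 2059

April 2059 starts on a Tuesday; its first Thursday is the 3rd, so the 4th Thursday is the 24th — April 24, 2059.
That is not after April 27, 2059, so look at May 2059.
May 2059 starts on a Thursday; its first Thursday is the 1st, so the 4th Thursday is the 22nd — May 22, 2059.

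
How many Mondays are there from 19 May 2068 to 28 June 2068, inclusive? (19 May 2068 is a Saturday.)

19 May 2068 is a Saturday; the first Monday on or after it is 21 May 2068 (2 days later).
From 21 May 2068 to 28 June 2068: 10 + 28 = 38 days (rest of May, June).
38 ÷ 7 = 5 full weeks with remainder 3, so 5 more Mondays after the first → 6.

6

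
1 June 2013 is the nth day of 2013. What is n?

152

Days in months before June: 31 + 28 + 31 + 30 + 31 = 151.
Plus 1 day into June → day 152.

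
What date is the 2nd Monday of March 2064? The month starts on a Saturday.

March 2064 begins on a Saturday, so the first Monday is March 3 (2 days later).
The 2nd Monday is 1 weeks later: 3 + 7 = 10.

10 March 2064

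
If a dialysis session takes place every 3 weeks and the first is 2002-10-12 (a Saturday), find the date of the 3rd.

2002-11-23

The 3rd occurrence is 2 intervals after the first: 2 × 21 = 42 days after 2002-10-12.
October has 31 days — 19 days to the end of October leaves 23.
23 days into November → 2002-11-23.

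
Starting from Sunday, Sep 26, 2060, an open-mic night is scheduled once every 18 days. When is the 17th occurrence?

Jul 11, 2061

The 17th occurrence is 16 intervals after the first: 16 × 18 = 288 days after Sep 26, 2060.
Sep has 30 days — 4 days to the end of Sep leaves 284.
Oct has 31 days (253 left).
Nov has 30 days (223 left).
Dec has 31 days (192 left).
Jan has 31 days (161 left).
Feb has 28 days (133 left).
Mar has 31 days (102 left).
Apr has 30 days (72 left).
May has 31 days (41 left).
Jun has 30 days (11 left).
11 days into Jul → Jul 11, 2061.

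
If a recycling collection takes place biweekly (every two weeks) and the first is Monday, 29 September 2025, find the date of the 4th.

The 4th occurrence is 3 intervals after the first: 3 × 14 = 42 days after 29 September 2025.
September has 30 days — 1 day to the end of September leaves 41.
October has 31 days (10 left).
10 days into November → 10 November 2025.

10 November 2025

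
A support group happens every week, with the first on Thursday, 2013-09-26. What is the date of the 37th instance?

2014-06-05

The 37th occurrence is 36 intervals after the first: 36 × 7 = 252 days after 2013-09-26.
September has 30 days — 4 days to the end of September leaves 248.
October has 31 days (217 left).
November has 30 days (187 left).
December has 31 days (156 left).
January has 31 days (125 left).
February has 28 days (97 left).
March has 31 days (66 left).
April has 30 days (36 left).
May has 31 days (5 left).
5 days into June → 2014-06-05.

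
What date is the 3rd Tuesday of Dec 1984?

Dec 18, 1984

Dec 1984 begins on a Saturday, so the first Tuesday is Dec 4 (3 days later).
The 3rd Tuesday is 2 weeks later: 4 + 14 = 18.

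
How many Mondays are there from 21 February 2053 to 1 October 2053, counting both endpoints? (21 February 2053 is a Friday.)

32

21 February 2053 is a Friday; the first Monday on or after it is 24 February 2053 (3 days later).
From 24 February 2053 to 1 October 2053: 4 + 31 + 30 + 31 + 30 + 31 + 31 + 30 + 1 = 219 days (rest of February, March, April, May, June, July, August, September, October).
219 ÷ 7 = 31 full weeks with remainder 2, so 31 more Mondays after the first → 32.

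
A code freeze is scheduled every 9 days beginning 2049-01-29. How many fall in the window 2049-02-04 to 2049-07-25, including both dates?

19

Occurrences land 9·i days after 2049-01-29 for i = 0, 1, 2, …
2049-02-04 is 6 days after the start; 6 ÷ 9 = 0 remainder 6; since the remainder is 6, round up to i = 1. First occurrence in the window: #2 on 2049-02-07 (1×9 = 9 days in).
2049-07-25 is 177 days after the start; 177 ÷ 9 = 19 remainder 6. Last occurrence in the window: #20 on 2049-07-19.
Occurrences #2 through #20: 19 in total.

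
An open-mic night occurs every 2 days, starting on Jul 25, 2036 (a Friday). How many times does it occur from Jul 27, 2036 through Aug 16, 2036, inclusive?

11

Occurrences land 2·i days after Jul 25, 2036 for i = 0, 1, 2, …
Jul 27, 2036 is 2 days after the start; 2 ÷ 2 = 1 remainder 0. First occurrence in the window: #2 on Jul 27, 2036 (1×2 = 2 days in).
Aug 16, 2036 is 22 days after the start; 22 ÷ 2 = 11 remainder 0. Last occurrence in the window: #12 on Aug 16, 2036.
Occurrences #2 through #12: 11 in total.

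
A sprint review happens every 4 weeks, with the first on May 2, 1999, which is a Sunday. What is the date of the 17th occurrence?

The 17th occurrence is 16 intervals after the first: 16 × 28 = 448 days after May 2, 1999.
May has 31 days — 29 days to the end of May leaves 419.
From end of May to end of 1999 is 214 days (205 left).
January has 31 days (174 left).
February has 29 days (145 left).
March has 31 days (114 left).
April has 30 days (84 left).
May has 31 days (53 left).
June has 30 days (23 left).
23 days into July → July 23, 2000.

July 23, 2000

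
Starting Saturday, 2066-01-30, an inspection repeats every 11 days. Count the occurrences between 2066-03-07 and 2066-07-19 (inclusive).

12

Occurrences land 11·i days after 2066-01-30 for i = 0, 1, 2, …
2066-03-07 is 36 days after the start; 36 ÷ 11 = 3 remainder 3; since the remainder is 3, round up to i = 4. First occurrence in the window: #5 on 2066-03-15 (4×11 = 44 days in).
2066-07-19 is 170 days after the start; 170 ÷ 11 = 15 remainder 5. Last occurrence in the window: #16 on 2066-07-14.
Occurrences #5 through #16: 12 in total.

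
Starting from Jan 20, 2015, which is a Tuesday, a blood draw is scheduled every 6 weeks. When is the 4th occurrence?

The 4th occurrence is 3 intervals after the first: 3 × 42 = 126 days after Jan 20, 2015.
Jan has 31 days — 11 days to the end of Jan leaves 115.
Feb has 28 days (87 left).
Mar has 31 days (56 left).
Apr has 30 days (26 left).
26 days into May → May 26, 2015.

May 26, 2015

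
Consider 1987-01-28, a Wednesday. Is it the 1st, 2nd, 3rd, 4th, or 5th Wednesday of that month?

Day 28 falls in week ⌈28/7⌉ of the month.
Days 1–7 hold the 1st Wednesday, 8–14 the 2nd, 15–21 the 3rd, 22–28 the 4th, 29–31 the 5th.
28 is in the range for the 4th.

4th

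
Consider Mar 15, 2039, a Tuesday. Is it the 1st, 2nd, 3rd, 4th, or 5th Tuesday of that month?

Day 15 falls in week ⌈15/7⌉ of the month.
Days 1–7 hold the 1st Tuesday, 8–14 the 2nd, 15–21 the 3rd, 22–28 the 4th, 29–31 the 5th.
15 is in the range for the 3rd.

3rd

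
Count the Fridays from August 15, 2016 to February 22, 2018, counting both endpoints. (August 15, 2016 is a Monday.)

August 15, 2016 is a Monday; the first Friday on or after it is August 19, 2016 (4 days later).
From August 19, 2016 to February 22, 2018: 134 + 365 + 53 = 552 days (rest of 2016, 2017, to February 22, 2018 in 2018).
552 ÷ 7 = 78 full weeks with remainder 6, so 78 more Fridays after the first → 79.

79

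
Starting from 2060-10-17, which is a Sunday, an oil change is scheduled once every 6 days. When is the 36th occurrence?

2061-05-15

The 36th occurrence is 35 intervals after the first: 35 × 6 = 210 days after 2060-10-17.
October has 31 days — 14 days to the end of October leaves 196.
November has 30 days (166 left).
December has 31 days (135 left).
January has 31 days (104 left).
February has 28 days (76 left).
March has 31 days (45 left).
April has 30 days (15 left).
15 days into May → 2061-05-15.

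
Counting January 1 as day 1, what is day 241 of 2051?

January has 31 days (241 − 31 = 210 remain).
February has 28 days (210 − 28 = 182 remain).
March has 31 days (182 − 31 = 151 remain).
April has 30 days (151 − 30 = 121 remain).
May has 31 days (121 − 31 = 90 remain).
June has 30 days (90 − 30 = 60 remain).
July has 31 days (60 − 31 = 29 remain).
29 into August → August 29.

29 August 2051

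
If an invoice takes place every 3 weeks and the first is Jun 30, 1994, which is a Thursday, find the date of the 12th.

Feb 16, 1995

The 12th occurrence is 11 intervals after the first: 11 × 21 = 231 days after Jun 30, 1994.
Jun has 30 days — 0 days to the end of Jun leaves 231.
Jul has 31 days (200 left).
Aug has 31 days (169 left).
Sep has 30 days (139 left).
Oct has 31 days (108 left).
Nov has 30 days (78 left).
Dec has 31 days (47 left).
Jan has 31 days (16 left).
16 days into Feb → Feb 16, 1995.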